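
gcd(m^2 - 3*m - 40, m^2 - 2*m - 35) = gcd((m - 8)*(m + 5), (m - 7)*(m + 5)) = m + 5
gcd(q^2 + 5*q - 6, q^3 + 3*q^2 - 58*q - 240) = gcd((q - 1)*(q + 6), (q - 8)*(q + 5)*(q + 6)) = q + 6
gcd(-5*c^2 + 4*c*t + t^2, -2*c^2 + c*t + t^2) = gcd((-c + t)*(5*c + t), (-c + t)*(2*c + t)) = -c + t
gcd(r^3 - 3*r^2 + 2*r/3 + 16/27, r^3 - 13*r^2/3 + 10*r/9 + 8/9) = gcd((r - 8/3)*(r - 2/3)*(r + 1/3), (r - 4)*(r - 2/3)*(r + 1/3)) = r^2 - r/3 - 2/9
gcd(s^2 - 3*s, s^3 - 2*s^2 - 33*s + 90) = s - 3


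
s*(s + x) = s^2 + s*x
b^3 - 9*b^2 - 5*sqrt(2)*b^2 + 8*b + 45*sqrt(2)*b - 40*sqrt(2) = (b - 8)*(b - 1)*(b - 5*sqrt(2))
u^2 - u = u*(u - 1)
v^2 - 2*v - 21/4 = (v - 7/2)*(v + 3/2)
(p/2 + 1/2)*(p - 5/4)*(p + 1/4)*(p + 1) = p^4/2 + p^3/2 - 21*p^2/32 - 13*p/16 - 5/32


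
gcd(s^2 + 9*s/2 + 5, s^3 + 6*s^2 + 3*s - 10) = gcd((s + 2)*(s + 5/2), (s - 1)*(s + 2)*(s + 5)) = s + 2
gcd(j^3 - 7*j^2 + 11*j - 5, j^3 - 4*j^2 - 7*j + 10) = j^2 - 6*j + 5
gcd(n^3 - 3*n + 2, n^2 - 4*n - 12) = n + 2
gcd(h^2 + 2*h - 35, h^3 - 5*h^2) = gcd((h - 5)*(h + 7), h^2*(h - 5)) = h - 5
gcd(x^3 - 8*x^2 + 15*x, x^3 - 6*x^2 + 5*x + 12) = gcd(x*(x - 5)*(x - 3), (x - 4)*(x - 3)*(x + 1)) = x - 3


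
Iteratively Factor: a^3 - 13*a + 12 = (a - 3)*(a^2 + 3*a - 4) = (a - 3)*(a - 1)*(a + 4)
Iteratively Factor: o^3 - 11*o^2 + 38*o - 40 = (o - 5)*(o^2 - 6*o + 8) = (o - 5)*(o - 4)*(o - 2)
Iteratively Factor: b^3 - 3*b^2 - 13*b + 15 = (b - 1)*(b^2 - 2*b - 15) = (b - 5)*(b - 1)*(b + 3)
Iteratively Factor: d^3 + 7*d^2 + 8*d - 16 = (d - 1)*(d^2 + 8*d + 16) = (d - 1)*(d + 4)*(d + 4)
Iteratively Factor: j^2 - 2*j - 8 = (j + 2)*(j - 4)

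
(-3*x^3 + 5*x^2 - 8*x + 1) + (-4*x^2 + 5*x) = -3*x^3 + x^2 - 3*x + 1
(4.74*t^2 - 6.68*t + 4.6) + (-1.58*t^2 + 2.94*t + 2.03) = 3.16*t^2 - 3.74*t + 6.63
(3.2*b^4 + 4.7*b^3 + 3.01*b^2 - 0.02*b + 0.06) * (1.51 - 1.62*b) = -5.184*b^5 - 2.782*b^4 + 2.2208*b^3 + 4.5775*b^2 - 0.1274*b + 0.0906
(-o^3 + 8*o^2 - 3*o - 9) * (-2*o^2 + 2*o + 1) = 2*o^5 - 18*o^4 + 21*o^3 + 20*o^2 - 21*o - 9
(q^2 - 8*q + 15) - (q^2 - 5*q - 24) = 39 - 3*q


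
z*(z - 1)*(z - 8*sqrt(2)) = z^3 - 8*sqrt(2)*z^2 - z^2 + 8*sqrt(2)*z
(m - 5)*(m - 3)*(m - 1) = m^3 - 9*m^2 + 23*m - 15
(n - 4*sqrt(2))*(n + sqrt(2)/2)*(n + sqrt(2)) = n^3 - 5*sqrt(2)*n^2/2 - 11*n - 4*sqrt(2)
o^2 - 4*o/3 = o*(o - 4/3)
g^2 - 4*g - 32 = (g - 8)*(g + 4)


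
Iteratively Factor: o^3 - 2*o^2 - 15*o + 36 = (o - 3)*(o^2 + o - 12) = (o - 3)^2*(o + 4)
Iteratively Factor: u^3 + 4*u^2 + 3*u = (u)*(u^2 + 4*u + 3) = u*(u + 1)*(u + 3)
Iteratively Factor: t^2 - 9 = (t + 3)*(t - 3)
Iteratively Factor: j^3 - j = (j - 1)*(j^2 + j) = (j - 1)*(j + 1)*(j)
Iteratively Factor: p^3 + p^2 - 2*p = (p)*(p^2 + p - 2) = p*(p - 1)*(p + 2)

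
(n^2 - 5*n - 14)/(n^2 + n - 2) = (n - 7)/(n - 1)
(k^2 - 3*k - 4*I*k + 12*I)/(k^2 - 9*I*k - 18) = (-k^2 + 3*k + 4*I*k - 12*I)/(-k^2 + 9*I*k + 18)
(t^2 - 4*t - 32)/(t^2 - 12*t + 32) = (t + 4)/(t - 4)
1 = 1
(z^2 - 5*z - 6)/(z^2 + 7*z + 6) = (z - 6)/(z + 6)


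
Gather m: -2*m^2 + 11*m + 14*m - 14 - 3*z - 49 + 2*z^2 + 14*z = -2*m^2 + 25*m + 2*z^2 + 11*z - 63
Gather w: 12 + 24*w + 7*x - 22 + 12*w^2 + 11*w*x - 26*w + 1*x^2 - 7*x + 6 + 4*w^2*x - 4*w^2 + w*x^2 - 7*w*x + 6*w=w^2*(4*x + 8) + w*(x^2 + 4*x + 4) + x^2 - 4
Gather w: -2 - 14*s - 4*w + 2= -14*s - 4*w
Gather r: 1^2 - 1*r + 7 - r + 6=14 - 2*r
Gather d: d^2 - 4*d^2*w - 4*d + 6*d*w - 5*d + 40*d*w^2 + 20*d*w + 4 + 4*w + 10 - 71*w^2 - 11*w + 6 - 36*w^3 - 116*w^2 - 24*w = d^2*(1 - 4*w) + d*(40*w^2 + 26*w - 9) - 36*w^3 - 187*w^2 - 31*w + 20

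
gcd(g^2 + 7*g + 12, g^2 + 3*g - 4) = g + 4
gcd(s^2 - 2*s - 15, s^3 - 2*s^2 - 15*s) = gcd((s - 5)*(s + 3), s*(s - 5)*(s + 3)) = s^2 - 2*s - 15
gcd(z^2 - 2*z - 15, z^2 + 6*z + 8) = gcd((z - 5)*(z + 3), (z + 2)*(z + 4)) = 1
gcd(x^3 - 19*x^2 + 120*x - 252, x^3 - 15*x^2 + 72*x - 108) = x^2 - 12*x + 36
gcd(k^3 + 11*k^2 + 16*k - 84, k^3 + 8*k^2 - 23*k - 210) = k^2 + 13*k + 42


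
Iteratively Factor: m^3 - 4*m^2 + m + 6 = (m + 1)*(m^2 - 5*m + 6) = (m - 3)*(m + 1)*(m - 2)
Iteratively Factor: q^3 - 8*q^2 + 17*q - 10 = (q - 5)*(q^2 - 3*q + 2) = (q - 5)*(q - 1)*(q - 2)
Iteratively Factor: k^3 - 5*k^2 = (k - 5)*(k^2) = k*(k - 5)*(k)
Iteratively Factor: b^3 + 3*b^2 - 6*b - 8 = (b - 2)*(b^2 + 5*b + 4) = (b - 2)*(b + 4)*(b + 1)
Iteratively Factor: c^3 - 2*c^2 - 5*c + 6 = (c - 1)*(c^2 - c - 6) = (c - 1)*(c + 2)*(c - 3)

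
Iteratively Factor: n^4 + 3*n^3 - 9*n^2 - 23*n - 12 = (n + 1)*(n^3 + 2*n^2 - 11*n - 12) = (n - 3)*(n + 1)*(n^2 + 5*n + 4) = (n - 3)*(n + 1)^2*(n + 4)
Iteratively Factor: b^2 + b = (b + 1)*(b)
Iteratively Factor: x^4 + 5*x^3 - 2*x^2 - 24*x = (x)*(x^3 + 5*x^2 - 2*x - 24) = x*(x + 4)*(x^2 + x - 6) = x*(x - 2)*(x + 4)*(x + 3)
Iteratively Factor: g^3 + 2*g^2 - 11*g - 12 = (g + 1)*(g^2 + g - 12) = (g - 3)*(g + 1)*(g + 4)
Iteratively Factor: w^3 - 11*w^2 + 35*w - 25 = (w - 5)*(w^2 - 6*w + 5) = (w - 5)*(w - 1)*(w - 5)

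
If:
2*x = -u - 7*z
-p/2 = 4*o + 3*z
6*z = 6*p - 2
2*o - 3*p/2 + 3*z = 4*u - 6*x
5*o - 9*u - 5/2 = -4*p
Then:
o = -187/3018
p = 538/1509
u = -232/1509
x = -13/3018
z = 35/1509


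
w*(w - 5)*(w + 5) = w^3 - 25*w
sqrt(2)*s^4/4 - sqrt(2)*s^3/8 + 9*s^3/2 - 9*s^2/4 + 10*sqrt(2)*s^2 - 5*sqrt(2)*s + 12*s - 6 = (s/2 + sqrt(2))*(s - 1/2)*(s + 6*sqrt(2))*(sqrt(2)*s/2 + 1)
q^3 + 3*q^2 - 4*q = q*(q - 1)*(q + 4)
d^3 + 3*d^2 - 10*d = d*(d - 2)*(d + 5)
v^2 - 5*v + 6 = (v - 3)*(v - 2)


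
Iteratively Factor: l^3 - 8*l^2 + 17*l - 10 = (l - 2)*(l^2 - 6*l + 5) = (l - 5)*(l - 2)*(l - 1)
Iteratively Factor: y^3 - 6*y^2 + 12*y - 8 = (y - 2)*(y^2 - 4*y + 4) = (y - 2)^2*(y - 2)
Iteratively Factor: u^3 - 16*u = (u - 4)*(u^2 + 4*u) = u*(u - 4)*(u + 4)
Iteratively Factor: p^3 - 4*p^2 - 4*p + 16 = (p + 2)*(p^2 - 6*p + 8) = (p - 2)*(p + 2)*(p - 4)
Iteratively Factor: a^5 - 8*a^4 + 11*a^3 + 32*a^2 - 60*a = (a - 5)*(a^4 - 3*a^3 - 4*a^2 + 12*a) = (a - 5)*(a + 2)*(a^3 - 5*a^2 + 6*a) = a*(a - 5)*(a + 2)*(a^2 - 5*a + 6) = a*(a - 5)*(a - 2)*(a + 2)*(a - 3)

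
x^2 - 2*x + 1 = (x - 1)^2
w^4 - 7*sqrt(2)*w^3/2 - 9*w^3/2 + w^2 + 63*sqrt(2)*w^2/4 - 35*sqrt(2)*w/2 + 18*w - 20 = (w - 5/2)*(w - 2)*(w - 4*sqrt(2))*(w + sqrt(2)/2)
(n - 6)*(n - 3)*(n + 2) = n^3 - 7*n^2 + 36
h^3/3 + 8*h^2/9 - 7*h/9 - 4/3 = (h/3 + 1)*(h - 4/3)*(h + 1)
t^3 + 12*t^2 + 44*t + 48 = (t + 2)*(t + 4)*(t + 6)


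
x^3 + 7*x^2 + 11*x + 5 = (x + 1)^2*(x + 5)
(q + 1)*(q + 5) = q^2 + 6*q + 5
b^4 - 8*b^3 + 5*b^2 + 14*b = b*(b - 7)*(b - 2)*(b + 1)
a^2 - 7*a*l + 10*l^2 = (a - 5*l)*(a - 2*l)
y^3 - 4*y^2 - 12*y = y*(y - 6)*(y + 2)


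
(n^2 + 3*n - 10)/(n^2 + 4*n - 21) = (n^2 + 3*n - 10)/(n^2 + 4*n - 21)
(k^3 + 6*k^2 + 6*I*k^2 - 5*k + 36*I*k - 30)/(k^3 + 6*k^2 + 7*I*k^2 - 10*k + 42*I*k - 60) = (k + I)/(k + 2*I)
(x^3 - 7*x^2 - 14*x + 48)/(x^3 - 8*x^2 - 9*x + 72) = (x - 2)/(x - 3)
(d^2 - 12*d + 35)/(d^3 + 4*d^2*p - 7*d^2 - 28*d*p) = (d - 5)/(d*(d + 4*p))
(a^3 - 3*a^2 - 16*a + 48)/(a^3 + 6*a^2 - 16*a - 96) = (a - 3)/(a + 6)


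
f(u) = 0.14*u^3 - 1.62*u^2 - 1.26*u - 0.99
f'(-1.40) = 4.10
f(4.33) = -25.45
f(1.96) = -8.63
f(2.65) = -13.10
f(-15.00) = -819.09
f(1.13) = -4.28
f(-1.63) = -3.85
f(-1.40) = -2.79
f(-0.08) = -0.90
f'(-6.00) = 33.30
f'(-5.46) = 28.95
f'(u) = 0.42*u^2 - 3.24*u - 1.26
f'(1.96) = -6.00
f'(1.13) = -4.38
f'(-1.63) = 5.14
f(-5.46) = -65.19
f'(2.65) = -6.90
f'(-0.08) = -1.00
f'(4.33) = -7.41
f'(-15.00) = 141.84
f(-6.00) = -81.99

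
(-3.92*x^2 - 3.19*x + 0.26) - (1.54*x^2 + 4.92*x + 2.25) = -5.46*x^2 - 8.11*x - 1.99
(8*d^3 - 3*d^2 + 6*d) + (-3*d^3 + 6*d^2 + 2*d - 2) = 5*d^3 + 3*d^2 + 8*d - 2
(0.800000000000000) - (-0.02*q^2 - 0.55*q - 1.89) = 0.02*q^2 + 0.55*q + 2.69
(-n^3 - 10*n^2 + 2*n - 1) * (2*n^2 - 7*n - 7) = -2*n^5 - 13*n^4 + 81*n^3 + 54*n^2 - 7*n + 7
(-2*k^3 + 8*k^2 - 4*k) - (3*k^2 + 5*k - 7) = -2*k^3 + 5*k^2 - 9*k + 7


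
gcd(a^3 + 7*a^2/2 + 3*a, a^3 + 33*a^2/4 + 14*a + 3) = a + 2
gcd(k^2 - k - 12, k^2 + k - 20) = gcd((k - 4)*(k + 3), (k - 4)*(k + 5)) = k - 4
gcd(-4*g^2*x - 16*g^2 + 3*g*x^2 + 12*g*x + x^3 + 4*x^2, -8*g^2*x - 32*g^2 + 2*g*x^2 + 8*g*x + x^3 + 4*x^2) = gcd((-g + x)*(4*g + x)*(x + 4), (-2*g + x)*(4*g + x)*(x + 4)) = 4*g*x + 16*g + x^2 + 4*x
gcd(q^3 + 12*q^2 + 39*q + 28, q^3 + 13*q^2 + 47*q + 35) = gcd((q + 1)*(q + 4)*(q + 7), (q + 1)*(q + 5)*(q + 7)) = q^2 + 8*q + 7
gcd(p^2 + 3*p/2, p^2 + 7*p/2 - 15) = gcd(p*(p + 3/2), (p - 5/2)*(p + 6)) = 1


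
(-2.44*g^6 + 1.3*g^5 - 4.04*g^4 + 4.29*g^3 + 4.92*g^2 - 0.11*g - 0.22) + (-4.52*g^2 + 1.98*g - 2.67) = -2.44*g^6 + 1.3*g^5 - 4.04*g^4 + 4.29*g^3 + 0.4*g^2 + 1.87*g - 2.89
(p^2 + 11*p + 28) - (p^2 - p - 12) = 12*p + 40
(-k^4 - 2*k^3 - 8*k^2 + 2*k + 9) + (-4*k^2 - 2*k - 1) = -k^4 - 2*k^3 - 12*k^2 + 8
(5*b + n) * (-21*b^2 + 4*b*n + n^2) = -105*b^3 - b^2*n + 9*b*n^2 + n^3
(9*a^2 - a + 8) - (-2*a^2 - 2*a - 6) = 11*a^2 + a + 14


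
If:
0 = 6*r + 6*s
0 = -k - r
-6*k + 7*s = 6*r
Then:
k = 0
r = 0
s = 0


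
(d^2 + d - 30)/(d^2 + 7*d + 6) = (d - 5)/(d + 1)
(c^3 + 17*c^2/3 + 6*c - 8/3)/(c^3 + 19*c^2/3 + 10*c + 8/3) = (3*c - 1)/(3*c + 1)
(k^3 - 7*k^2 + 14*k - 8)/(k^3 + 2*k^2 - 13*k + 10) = (k - 4)/(k + 5)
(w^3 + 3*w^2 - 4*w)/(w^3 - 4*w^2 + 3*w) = (w + 4)/(w - 3)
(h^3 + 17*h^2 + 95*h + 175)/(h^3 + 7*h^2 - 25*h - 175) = (h + 5)/(h - 5)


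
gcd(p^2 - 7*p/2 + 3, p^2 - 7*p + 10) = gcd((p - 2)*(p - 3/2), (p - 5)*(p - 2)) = p - 2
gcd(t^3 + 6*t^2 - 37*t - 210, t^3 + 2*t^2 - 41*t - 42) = t^2 + t - 42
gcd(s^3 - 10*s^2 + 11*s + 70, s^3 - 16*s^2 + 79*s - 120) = s - 5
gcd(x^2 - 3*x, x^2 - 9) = x - 3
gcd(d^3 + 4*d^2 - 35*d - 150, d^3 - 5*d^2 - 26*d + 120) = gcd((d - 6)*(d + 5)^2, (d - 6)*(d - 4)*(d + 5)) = d^2 - d - 30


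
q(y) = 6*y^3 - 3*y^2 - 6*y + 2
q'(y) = 18*y^2 - 6*y - 6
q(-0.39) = 3.53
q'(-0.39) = -0.92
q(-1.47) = -14.72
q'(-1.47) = 41.72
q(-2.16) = -59.50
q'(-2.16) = 90.94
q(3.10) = 133.32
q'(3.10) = 148.38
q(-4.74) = -675.94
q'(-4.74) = 426.86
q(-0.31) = 3.39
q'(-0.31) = -2.41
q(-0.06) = 2.35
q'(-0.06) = -5.58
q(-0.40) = 3.54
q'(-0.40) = -0.72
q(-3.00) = -169.00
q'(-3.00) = 174.00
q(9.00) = 4079.00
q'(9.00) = 1398.00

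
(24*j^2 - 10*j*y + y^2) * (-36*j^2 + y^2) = -864*j^4 + 360*j^3*y - 12*j^2*y^2 - 10*j*y^3 + y^4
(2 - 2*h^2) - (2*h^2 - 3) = 5 - 4*h^2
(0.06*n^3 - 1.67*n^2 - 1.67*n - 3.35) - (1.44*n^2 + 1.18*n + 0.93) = 0.06*n^3 - 3.11*n^2 - 2.85*n - 4.28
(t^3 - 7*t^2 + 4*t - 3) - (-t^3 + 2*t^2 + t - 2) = 2*t^3 - 9*t^2 + 3*t - 1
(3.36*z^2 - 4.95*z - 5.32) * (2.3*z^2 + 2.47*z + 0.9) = 7.728*z^4 - 3.0858*z^3 - 21.4385*z^2 - 17.5954*z - 4.788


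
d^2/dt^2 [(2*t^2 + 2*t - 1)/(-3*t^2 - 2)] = 2*(-18*t^3 + 63*t^2 + 36*t - 14)/(27*t^6 + 54*t^4 + 36*t^2 + 8)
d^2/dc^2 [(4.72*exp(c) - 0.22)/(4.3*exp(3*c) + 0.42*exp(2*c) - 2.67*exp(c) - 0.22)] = (349.0912*exp(6*c) - 11.03724*exp(5*c) + 213.223368*exp(4*c) + 68.235976*exp(3*c) + 1.48381199999999*exp(2*c) - 4.422198*exp(c) + 0.357676)*exp(c)/(79.507*exp(9*c) + 23.2974*exp(8*c) - 145.82934*exp(7*c) - 41.061432*exp(6*c) + 88.165926*exp(5*c) + 24.02091*exp(4*c) - 16.929555*exp(3*c) - 4.64409*exp(2*c) - 0.387684*exp(c) - 0.010648)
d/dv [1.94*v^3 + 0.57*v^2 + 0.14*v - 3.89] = 5.82*v^2 + 1.14*v + 0.14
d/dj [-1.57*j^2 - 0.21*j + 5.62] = -3.14*j - 0.21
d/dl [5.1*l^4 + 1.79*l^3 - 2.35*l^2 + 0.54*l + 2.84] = 20.4*l^3 + 5.37*l^2 - 4.7*l + 0.54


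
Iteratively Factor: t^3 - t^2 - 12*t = (t + 3)*(t^2 - 4*t) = t*(t + 3)*(t - 4)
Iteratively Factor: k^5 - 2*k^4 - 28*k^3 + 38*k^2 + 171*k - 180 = (k - 1)*(k^4 - k^3 - 29*k^2 + 9*k + 180) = (k - 1)*(k + 3)*(k^3 - 4*k^2 - 17*k + 60) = (k - 5)*(k - 1)*(k + 3)*(k^2 + k - 12) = (k - 5)*(k - 3)*(k - 1)*(k + 3)*(k + 4)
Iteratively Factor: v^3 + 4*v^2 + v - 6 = (v + 3)*(v^2 + v - 2) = (v - 1)*(v + 3)*(v + 2)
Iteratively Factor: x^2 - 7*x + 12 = (x - 3)*(x - 4)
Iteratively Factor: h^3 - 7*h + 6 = (h + 3)*(h^2 - 3*h + 2) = (h - 2)*(h + 3)*(h - 1)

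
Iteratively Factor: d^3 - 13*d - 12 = (d + 3)*(d^2 - 3*d - 4) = (d + 1)*(d + 3)*(d - 4)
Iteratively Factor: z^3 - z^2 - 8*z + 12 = (z - 2)*(z^2 + z - 6) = (z - 2)*(z + 3)*(z - 2)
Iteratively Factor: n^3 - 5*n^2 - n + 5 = (n + 1)*(n^2 - 6*n + 5) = (n - 5)*(n + 1)*(n - 1)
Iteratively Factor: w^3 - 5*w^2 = (w)*(w^2 - 5*w) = w*(w - 5)*(w)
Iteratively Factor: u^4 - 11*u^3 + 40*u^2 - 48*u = (u - 4)*(u^3 - 7*u^2 + 12*u) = (u - 4)^2*(u^2 - 3*u) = (u - 4)^2*(u - 3)*(u)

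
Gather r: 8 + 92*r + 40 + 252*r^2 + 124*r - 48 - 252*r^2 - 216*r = 0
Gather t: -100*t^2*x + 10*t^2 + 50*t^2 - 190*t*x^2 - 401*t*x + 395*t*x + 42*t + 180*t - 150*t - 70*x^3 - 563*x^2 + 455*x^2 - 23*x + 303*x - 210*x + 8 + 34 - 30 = t^2*(60 - 100*x) + t*(-190*x^2 - 6*x + 72) - 70*x^3 - 108*x^2 + 70*x + 12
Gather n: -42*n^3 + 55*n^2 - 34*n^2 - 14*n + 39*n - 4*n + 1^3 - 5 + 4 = -42*n^3 + 21*n^2 + 21*n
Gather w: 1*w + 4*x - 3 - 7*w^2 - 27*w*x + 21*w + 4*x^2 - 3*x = -7*w^2 + w*(22 - 27*x) + 4*x^2 + x - 3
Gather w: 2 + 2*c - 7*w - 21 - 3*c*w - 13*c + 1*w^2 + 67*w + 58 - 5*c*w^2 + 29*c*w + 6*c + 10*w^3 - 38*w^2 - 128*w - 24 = -5*c + 10*w^3 + w^2*(-5*c - 37) + w*(26*c - 68) + 15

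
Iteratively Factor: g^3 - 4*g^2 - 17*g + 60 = (g - 5)*(g^2 + g - 12) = (g - 5)*(g - 3)*(g + 4)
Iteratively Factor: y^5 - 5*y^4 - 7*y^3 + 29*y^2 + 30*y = (y + 2)*(y^4 - 7*y^3 + 7*y^2 + 15*y) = (y - 5)*(y + 2)*(y^3 - 2*y^2 - 3*y) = (y - 5)*(y - 3)*(y + 2)*(y^2 + y) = y*(y - 5)*(y - 3)*(y + 2)*(y + 1)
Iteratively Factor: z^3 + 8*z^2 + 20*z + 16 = (z + 4)*(z^2 + 4*z + 4) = (z + 2)*(z + 4)*(z + 2)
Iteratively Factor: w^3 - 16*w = (w - 4)*(w^2 + 4*w) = (w - 4)*(w + 4)*(w)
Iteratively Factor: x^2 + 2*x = (x)*(x + 2)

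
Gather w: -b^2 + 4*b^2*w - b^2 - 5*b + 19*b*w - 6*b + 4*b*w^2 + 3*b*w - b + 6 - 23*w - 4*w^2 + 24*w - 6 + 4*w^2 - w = -2*b^2 + 4*b*w^2 - 12*b + w*(4*b^2 + 22*b)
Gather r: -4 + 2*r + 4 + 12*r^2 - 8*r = 12*r^2 - 6*r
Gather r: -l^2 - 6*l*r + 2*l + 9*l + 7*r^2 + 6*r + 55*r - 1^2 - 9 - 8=-l^2 + 11*l + 7*r^2 + r*(61 - 6*l) - 18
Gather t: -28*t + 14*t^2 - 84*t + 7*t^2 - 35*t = 21*t^2 - 147*t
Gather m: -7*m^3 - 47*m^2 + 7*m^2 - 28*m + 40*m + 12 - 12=-7*m^3 - 40*m^2 + 12*m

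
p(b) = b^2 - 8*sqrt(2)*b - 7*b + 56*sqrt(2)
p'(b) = 2*b - 8*sqrt(2) - 7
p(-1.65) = 112.14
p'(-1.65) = -21.61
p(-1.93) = 118.27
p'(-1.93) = -22.17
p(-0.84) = 95.29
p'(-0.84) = -19.99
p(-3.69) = 160.39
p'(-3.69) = -25.69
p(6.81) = 0.86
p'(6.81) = -4.69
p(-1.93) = 118.27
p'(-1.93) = -22.17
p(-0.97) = 97.90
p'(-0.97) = -20.25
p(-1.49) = 108.70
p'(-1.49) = -21.29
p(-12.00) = 442.96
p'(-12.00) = -42.31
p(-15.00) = 578.90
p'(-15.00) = -48.31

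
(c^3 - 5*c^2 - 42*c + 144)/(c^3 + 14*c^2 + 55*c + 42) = (c^2 - 11*c + 24)/(c^2 + 8*c + 7)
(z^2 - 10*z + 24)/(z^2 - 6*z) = (z - 4)/z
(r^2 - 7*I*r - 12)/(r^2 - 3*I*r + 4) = (r - 3*I)/(r + I)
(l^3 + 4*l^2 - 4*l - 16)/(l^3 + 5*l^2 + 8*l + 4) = (l^2 + 2*l - 8)/(l^2 + 3*l + 2)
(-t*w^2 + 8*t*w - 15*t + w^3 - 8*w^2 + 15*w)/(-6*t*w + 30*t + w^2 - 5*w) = (t*w - 3*t - w^2 + 3*w)/(6*t - w)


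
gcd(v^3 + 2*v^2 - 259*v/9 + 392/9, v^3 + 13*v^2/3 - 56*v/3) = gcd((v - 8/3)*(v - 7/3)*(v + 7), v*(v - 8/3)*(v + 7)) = v^2 + 13*v/3 - 56/3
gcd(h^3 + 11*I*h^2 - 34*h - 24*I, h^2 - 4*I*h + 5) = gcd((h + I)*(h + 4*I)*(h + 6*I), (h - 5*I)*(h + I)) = h + I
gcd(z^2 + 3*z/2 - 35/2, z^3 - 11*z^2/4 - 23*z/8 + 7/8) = z - 7/2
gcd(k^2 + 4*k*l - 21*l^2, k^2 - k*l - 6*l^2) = k - 3*l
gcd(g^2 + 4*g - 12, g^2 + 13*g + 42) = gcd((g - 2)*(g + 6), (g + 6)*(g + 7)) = g + 6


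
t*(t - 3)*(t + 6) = t^3 + 3*t^2 - 18*t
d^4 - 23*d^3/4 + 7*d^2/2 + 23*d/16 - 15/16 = (d - 5)*(d - 3/4)*(d - 1/2)*(d + 1/2)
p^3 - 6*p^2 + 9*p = p*(p - 3)^2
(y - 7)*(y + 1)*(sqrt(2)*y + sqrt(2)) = sqrt(2)*y^3 - 5*sqrt(2)*y^2 - 13*sqrt(2)*y - 7*sqrt(2)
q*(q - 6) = q^2 - 6*q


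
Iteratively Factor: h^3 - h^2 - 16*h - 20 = (h + 2)*(h^2 - 3*h - 10) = (h - 5)*(h + 2)*(h + 2)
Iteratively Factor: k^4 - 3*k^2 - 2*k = (k + 1)*(k^3 - k^2 - 2*k) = k*(k + 1)*(k^2 - k - 2) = k*(k + 1)^2*(k - 2)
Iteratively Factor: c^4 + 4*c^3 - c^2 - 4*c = (c)*(c^3 + 4*c^2 - c - 4) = c*(c + 4)*(c^2 - 1) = c*(c - 1)*(c + 4)*(c + 1)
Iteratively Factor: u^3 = (u)*(u^2) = u^2*(u)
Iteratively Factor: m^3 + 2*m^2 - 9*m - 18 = (m + 3)*(m^2 - m - 6) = (m - 3)*(m + 3)*(m + 2)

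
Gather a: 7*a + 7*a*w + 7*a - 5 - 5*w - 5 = a*(7*w + 14) - 5*w - 10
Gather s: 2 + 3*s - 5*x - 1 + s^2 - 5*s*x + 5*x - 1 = s^2 + s*(3 - 5*x)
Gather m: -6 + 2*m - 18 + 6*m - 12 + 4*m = 12*m - 36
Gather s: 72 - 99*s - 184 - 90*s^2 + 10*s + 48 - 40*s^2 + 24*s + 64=-130*s^2 - 65*s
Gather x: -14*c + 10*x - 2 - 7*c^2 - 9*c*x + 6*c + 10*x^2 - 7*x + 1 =-7*c^2 - 8*c + 10*x^2 + x*(3 - 9*c) - 1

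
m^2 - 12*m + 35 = (m - 7)*(m - 5)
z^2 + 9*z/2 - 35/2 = (z - 5/2)*(z + 7)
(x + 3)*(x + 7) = x^2 + 10*x + 21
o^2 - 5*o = o*(o - 5)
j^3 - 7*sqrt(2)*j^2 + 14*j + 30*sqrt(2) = (j - 5*sqrt(2))*(j - 3*sqrt(2))*(j + sqrt(2))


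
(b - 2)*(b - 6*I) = b^2 - 2*b - 6*I*b + 12*I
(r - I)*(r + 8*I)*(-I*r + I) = -I*r^3 + 7*r^2 + I*r^2 - 7*r - 8*I*r + 8*I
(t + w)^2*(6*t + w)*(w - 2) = 6*t^3*w - 12*t^3 + 13*t^2*w^2 - 26*t^2*w + 8*t*w^3 - 16*t*w^2 + w^4 - 2*w^3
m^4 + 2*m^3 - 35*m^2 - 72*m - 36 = (m - 6)*(m + 1)^2*(m + 6)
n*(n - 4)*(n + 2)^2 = n^4 - 12*n^2 - 16*n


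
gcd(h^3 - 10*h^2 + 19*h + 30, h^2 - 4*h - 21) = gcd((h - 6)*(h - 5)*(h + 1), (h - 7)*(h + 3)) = 1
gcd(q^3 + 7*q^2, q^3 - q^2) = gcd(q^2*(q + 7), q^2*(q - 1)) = q^2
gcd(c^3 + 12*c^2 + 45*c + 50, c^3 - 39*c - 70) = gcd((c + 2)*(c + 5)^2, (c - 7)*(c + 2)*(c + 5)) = c^2 + 7*c + 10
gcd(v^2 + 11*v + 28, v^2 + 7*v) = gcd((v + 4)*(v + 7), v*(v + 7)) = v + 7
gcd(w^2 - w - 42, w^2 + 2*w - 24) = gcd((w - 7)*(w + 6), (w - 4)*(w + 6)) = w + 6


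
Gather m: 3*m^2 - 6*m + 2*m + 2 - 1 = 3*m^2 - 4*m + 1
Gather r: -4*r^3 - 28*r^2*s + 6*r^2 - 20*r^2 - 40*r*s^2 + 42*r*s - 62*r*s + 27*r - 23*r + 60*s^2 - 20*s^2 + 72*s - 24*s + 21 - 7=-4*r^3 + r^2*(-28*s - 14) + r*(-40*s^2 - 20*s + 4) + 40*s^2 + 48*s + 14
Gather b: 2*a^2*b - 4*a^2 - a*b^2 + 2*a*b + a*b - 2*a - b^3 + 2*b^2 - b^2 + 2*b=-4*a^2 - 2*a - b^3 + b^2*(1 - a) + b*(2*a^2 + 3*a + 2)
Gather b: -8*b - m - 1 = -8*b - m - 1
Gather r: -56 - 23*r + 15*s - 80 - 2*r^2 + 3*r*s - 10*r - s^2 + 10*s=-2*r^2 + r*(3*s - 33) - s^2 + 25*s - 136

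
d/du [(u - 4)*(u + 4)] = 2*u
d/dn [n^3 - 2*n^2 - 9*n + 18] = 3*n^2 - 4*n - 9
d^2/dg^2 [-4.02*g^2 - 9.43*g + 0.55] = -8.04000000000000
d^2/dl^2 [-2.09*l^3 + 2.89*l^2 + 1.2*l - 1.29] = 5.78 - 12.54*l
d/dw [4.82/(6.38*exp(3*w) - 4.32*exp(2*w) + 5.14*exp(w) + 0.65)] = (-92.2548*exp(2*w) + 41.6448*exp(w) - 24.7748)*exp(w)/(6.38*exp(3*w) - 4.32*exp(2*w) + 5.14*exp(w) + 0.65)^2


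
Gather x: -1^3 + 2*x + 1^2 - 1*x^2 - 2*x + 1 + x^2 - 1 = 0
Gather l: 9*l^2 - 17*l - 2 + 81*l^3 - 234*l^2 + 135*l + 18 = 81*l^3 - 225*l^2 + 118*l + 16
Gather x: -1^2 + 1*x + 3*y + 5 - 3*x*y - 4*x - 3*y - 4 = x*(-3*y - 3)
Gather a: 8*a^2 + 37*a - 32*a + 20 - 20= 8*a^2 + 5*a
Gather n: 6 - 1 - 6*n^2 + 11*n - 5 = -6*n^2 + 11*n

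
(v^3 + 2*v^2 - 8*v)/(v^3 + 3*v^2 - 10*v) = (v + 4)/(v + 5)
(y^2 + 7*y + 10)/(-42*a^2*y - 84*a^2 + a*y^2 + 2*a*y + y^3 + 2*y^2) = (y + 5)/(-42*a^2 + a*y + y^2)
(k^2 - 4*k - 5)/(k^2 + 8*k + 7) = (k - 5)/(k + 7)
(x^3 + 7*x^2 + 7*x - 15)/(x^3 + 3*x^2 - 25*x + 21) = (x^2 + 8*x + 15)/(x^2 + 4*x - 21)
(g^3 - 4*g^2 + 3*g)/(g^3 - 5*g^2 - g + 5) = g*(g - 3)/(g^2 - 4*g - 5)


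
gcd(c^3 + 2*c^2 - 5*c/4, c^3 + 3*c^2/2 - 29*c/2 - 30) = c + 5/2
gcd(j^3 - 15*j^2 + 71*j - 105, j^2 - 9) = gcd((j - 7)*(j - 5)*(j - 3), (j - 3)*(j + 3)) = j - 3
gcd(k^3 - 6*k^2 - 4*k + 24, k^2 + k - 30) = 1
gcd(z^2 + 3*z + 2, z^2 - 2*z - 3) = z + 1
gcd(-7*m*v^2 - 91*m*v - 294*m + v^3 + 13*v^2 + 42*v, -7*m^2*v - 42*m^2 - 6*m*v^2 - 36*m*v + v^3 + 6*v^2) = -7*m*v - 42*m + v^2 + 6*v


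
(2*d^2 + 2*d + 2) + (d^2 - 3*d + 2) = 3*d^2 - d + 4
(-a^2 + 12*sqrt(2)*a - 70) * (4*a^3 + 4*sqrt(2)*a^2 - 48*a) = -4*a^5 + 44*sqrt(2)*a^4 - 136*a^3 - 856*sqrt(2)*a^2 + 3360*a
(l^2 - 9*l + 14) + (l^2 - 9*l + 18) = 2*l^2 - 18*l + 32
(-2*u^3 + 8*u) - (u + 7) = -2*u^3 + 7*u - 7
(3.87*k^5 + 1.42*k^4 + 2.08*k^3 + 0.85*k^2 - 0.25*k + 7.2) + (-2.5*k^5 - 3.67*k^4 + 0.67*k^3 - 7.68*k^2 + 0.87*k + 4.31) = 1.37*k^5 - 2.25*k^4 + 2.75*k^3 - 6.83*k^2 + 0.62*k + 11.51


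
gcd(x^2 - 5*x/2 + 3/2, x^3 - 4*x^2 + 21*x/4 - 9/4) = x^2 - 5*x/2 + 3/2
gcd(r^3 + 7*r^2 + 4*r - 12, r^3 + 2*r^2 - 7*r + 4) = r - 1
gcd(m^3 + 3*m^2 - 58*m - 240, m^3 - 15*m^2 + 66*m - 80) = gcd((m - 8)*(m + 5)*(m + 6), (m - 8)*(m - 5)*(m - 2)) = m - 8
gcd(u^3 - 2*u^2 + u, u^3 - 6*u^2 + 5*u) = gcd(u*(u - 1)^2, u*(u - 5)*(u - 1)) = u^2 - u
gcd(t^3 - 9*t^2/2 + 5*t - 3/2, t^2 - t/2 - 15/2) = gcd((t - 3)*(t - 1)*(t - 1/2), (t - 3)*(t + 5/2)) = t - 3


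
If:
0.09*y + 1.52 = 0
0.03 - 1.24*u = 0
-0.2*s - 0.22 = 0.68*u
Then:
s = -1.18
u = 0.02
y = -16.89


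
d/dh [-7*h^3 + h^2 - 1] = h*(2 - 21*h)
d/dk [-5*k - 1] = -5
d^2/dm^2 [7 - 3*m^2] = -6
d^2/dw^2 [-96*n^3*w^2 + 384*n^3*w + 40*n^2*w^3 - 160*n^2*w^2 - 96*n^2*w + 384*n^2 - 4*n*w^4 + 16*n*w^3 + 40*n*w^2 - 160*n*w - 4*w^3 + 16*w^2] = -192*n^3 + 240*n^2*w - 320*n^2 - 48*n*w^2 + 96*n*w + 80*n - 24*w + 32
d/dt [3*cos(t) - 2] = -3*sin(t)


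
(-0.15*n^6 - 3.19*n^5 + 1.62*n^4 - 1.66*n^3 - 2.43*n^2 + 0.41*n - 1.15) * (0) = 0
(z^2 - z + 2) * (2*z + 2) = 2*z^3 + 2*z + 4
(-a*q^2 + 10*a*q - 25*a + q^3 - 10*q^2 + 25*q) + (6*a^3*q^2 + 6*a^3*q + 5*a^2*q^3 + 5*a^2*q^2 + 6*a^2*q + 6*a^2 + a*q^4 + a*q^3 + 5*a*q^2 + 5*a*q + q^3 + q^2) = 6*a^3*q^2 + 6*a^3*q + 5*a^2*q^3 + 5*a^2*q^2 + 6*a^2*q + 6*a^2 + a*q^4 + a*q^3 + 4*a*q^2 + 15*a*q - 25*a + 2*q^3 - 9*q^2 + 25*q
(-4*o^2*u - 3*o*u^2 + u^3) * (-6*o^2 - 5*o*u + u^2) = 24*o^4*u + 38*o^3*u^2 + 5*o^2*u^3 - 8*o*u^4 + u^5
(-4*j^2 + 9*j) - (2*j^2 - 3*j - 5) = -6*j^2 + 12*j + 5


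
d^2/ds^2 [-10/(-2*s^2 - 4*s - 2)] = 30/(s^4 + 4*s^3 + 6*s^2 + 4*s + 1)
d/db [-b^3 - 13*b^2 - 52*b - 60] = -3*b^2 - 26*b - 52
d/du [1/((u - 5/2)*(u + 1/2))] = 32*(1 - u)/(16*u^4 - 64*u^3 + 24*u^2 + 80*u + 25)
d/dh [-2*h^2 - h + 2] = -4*h - 1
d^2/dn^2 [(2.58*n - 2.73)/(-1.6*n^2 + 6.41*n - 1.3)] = (-(2.58*n - 2.73)*(3.2*n - 6.41)*(6.4*n - 12.82) + (24.768*n - 41.8116)*(1.6*n^2 - 6.41*n + 1.3))/(1.6*n^2 - 6.41*n + 1.3)^3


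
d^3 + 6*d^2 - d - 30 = (d - 2)*(d + 3)*(d + 5)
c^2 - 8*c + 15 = (c - 5)*(c - 3)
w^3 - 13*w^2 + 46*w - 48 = (w - 8)*(w - 3)*(w - 2)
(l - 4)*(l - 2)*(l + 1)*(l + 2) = l^4 - 3*l^3 - 8*l^2 + 12*l + 16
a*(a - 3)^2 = a^3 - 6*a^2 + 9*a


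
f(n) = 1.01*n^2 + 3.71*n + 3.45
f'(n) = 2.02*n + 3.71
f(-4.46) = 6.99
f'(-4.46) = -5.30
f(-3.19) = 1.89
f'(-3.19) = -2.73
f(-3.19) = 1.89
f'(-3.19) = -2.73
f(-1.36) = 0.27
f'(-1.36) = 0.96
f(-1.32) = 0.31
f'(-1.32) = 1.04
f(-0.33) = 2.34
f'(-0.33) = 3.04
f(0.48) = 5.46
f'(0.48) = 4.68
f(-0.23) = 2.65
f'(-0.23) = 3.25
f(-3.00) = 1.41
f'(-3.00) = -2.35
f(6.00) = 62.07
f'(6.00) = 15.83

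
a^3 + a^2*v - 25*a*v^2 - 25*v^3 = (a - 5*v)*(a + v)*(a + 5*v)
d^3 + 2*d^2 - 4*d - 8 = (d - 2)*(d + 2)^2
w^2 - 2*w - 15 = (w - 5)*(w + 3)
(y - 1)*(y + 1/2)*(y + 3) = y^3 + 5*y^2/2 - 2*y - 3/2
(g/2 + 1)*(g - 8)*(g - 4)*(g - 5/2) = g^4/2 - 25*g^3/4 + 33*g^2/2 + 22*g - 80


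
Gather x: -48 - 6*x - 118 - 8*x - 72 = -14*x - 238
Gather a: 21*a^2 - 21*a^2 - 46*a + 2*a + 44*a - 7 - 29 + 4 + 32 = 0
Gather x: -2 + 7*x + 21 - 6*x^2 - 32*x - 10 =-6*x^2 - 25*x + 9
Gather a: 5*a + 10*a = 15*a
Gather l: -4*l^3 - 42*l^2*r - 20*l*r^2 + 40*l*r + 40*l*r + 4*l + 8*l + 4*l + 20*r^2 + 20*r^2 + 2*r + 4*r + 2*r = -4*l^3 - 42*l^2*r + l*(-20*r^2 + 80*r + 16) + 40*r^2 + 8*r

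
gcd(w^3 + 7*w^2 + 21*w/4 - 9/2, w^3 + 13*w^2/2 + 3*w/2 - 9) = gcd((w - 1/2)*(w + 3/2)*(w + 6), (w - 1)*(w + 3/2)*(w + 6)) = w^2 + 15*w/2 + 9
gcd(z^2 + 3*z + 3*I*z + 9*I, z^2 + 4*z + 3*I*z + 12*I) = z + 3*I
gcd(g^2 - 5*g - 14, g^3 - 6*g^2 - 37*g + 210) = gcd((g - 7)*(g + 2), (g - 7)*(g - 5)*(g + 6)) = g - 7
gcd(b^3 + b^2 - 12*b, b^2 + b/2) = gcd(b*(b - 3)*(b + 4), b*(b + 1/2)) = b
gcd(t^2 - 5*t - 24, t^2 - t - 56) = t - 8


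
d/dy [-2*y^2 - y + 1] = -4*y - 1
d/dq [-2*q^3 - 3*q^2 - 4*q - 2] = -6*q^2 - 6*q - 4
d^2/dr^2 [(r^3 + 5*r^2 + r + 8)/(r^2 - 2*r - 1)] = 2*(16*r^3 + 45*r^2 - 42*r + 43)/(r^6 - 6*r^5 + 9*r^4 + 4*r^3 - 9*r^2 - 6*r - 1)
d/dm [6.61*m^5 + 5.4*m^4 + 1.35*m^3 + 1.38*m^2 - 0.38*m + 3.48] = 33.05*m^4 + 21.6*m^3 + 4.05*m^2 + 2.76*m - 0.38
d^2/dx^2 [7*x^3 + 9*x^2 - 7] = 42*x + 18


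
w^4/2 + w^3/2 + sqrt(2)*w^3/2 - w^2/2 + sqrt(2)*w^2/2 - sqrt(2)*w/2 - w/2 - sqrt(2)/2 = (w/2 + 1/2)*(w - 1)*(w + 1)*(w + sqrt(2))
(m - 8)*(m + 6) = m^2 - 2*m - 48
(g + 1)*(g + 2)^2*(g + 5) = g^4 + 10*g^3 + 33*g^2 + 44*g + 20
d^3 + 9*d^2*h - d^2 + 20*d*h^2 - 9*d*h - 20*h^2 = (d - 1)*(d + 4*h)*(d + 5*h)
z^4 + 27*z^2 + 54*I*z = z*(z - 6*I)*(z + 3*I)^2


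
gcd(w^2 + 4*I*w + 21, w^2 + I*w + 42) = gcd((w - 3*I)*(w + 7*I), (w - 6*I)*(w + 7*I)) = w + 7*I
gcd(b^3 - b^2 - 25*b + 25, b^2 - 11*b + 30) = b - 5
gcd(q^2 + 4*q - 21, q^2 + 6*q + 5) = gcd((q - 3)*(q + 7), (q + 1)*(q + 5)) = 1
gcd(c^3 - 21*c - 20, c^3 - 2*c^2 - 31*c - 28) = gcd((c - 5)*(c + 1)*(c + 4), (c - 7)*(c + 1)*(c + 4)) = c^2 + 5*c + 4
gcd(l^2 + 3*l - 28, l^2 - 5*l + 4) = l - 4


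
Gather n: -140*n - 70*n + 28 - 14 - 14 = -210*n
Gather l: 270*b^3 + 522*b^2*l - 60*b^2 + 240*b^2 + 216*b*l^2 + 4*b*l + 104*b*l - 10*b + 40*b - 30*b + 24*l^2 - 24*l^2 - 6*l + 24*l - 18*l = 270*b^3 + 180*b^2 + 216*b*l^2 + l*(522*b^2 + 108*b)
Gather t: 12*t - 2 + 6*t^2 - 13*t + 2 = 6*t^2 - t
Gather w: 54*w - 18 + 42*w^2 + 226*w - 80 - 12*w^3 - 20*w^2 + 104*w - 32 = -12*w^3 + 22*w^2 + 384*w - 130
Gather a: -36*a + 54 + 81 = 135 - 36*a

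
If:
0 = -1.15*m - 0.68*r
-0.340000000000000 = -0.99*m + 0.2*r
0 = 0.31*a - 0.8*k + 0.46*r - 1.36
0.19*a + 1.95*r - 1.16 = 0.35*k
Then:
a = 24.31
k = 7.47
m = 0.26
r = -0.43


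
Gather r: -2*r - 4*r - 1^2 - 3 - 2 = -6*r - 6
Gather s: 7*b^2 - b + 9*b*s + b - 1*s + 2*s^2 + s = 7*b^2 + 9*b*s + 2*s^2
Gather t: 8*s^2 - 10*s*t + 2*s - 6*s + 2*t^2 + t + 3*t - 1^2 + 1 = 8*s^2 - 4*s + 2*t^2 + t*(4 - 10*s)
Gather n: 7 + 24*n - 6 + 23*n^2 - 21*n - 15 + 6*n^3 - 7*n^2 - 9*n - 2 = 6*n^3 + 16*n^2 - 6*n - 16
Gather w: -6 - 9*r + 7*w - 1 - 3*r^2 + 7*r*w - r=-3*r^2 - 10*r + w*(7*r + 7) - 7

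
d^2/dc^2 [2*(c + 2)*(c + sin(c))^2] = -4*(c + 2)*(c + sin(c))*sin(c) + 4*(c + 2)*(cos(c) + 1)^2 + 8*(c + sin(c))*(cos(c) + 1)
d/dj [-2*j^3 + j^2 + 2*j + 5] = -6*j^2 + 2*j + 2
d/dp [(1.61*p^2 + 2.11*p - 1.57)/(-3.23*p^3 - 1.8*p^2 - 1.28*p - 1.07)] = (5.2003*p^4 + 13.6306*p^3 - 13.4761*p^2 - 9.0974*p - 4.2673)/(10.4329*p^6 + 11.628*p^5 + 11.5088*p^4 + 11.5202*p^3 + 5.4904*p^2 + 2.7392*p + 1.1449)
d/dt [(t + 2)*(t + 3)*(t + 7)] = 3*t^2 + 24*t + 41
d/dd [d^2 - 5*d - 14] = 2*d - 5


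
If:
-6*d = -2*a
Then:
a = 3*d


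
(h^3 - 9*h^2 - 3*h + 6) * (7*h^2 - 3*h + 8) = 7*h^5 - 66*h^4 + 14*h^3 - 21*h^2 - 42*h + 48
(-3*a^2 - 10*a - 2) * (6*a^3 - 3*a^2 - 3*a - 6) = -18*a^5 - 51*a^4 + 27*a^3 + 54*a^2 + 66*a + 12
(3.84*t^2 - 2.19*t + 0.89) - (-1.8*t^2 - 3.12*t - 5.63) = 5.64*t^2 + 0.93*t + 6.52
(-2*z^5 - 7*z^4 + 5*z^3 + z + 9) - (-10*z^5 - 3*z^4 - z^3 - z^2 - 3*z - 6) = 8*z^5 - 4*z^4 + 6*z^3 + z^2 + 4*z + 15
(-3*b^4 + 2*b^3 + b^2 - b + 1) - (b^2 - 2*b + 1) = -3*b^4 + 2*b^3 + b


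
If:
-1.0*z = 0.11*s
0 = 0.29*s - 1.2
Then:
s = 4.14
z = -0.46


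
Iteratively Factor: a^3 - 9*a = (a - 3)*(a^2 + 3*a) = a*(a - 3)*(a + 3)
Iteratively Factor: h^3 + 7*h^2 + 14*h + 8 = (h + 1)*(h^2 + 6*h + 8) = (h + 1)*(h + 2)*(h + 4)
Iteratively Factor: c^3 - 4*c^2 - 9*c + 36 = (c - 4)*(c^2 - 9) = (c - 4)*(c - 3)*(c + 3)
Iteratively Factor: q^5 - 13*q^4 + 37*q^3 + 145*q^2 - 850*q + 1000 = (q - 2)*(q^4 - 11*q^3 + 15*q^2 + 175*q - 500) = (q - 5)*(q - 2)*(q^3 - 6*q^2 - 15*q + 100) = (q - 5)^2*(q - 2)*(q^2 - q - 20) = (q - 5)^2*(q - 2)*(q + 4)*(q - 5)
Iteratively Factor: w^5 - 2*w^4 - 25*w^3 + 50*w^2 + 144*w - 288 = (w - 4)*(w^4 + 2*w^3 - 17*w^2 - 18*w + 72) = (w - 4)*(w - 3)*(w^3 + 5*w^2 - 2*w - 24) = (w - 4)*(w - 3)*(w + 3)*(w^2 + 2*w - 8) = (w - 4)*(w - 3)*(w - 2)*(w + 3)*(w + 4)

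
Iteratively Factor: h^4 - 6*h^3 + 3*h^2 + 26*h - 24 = (h + 2)*(h^3 - 8*h^2 + 19*h - 12) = (h - 3)*(h + 2)*(h^2 - 5*h + 4) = (h - 4)*(h - 3)*(h + 2)*(h - 1)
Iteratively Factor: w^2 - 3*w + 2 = (w - 1)*(w - 2)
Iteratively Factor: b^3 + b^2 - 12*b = (b + 4)*(b^2 - 3*b) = b*(b + 4)*(b - 3)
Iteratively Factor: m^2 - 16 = (m - 4)*(m + 4)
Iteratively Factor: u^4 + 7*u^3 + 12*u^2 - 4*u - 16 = (u + 2)*(u^3 + 5*u^2 + 2*u - 8) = (u + 2)^2*(u^2 + 3*u - 4) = (u - 1)*(u + 2)^2*(u + 4)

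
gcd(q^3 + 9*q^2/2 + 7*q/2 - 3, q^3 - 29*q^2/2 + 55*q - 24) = q - 1/2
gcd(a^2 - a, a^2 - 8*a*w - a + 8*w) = a - 1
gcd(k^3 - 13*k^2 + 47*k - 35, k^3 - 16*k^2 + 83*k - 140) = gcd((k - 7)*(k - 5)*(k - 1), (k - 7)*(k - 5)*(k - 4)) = k^2 - 12*k + 35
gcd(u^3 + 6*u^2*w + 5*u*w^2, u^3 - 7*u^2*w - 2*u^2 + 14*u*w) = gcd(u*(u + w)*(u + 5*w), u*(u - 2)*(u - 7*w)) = u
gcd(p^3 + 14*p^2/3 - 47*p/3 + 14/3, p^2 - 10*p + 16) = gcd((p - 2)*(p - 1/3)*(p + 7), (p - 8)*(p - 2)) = p - 2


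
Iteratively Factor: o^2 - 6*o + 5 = (o - 5)*(o - 1)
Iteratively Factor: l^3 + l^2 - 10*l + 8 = (l - 1)*(l^2 + 2*l - 8) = (l - 1)*(l + 4)*(l - 2)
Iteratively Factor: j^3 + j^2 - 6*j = (j - 2)*(j^2 + 3*j) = (j - 2)*(j + 3)*(j)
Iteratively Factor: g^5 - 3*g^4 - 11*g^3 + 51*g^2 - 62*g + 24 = (g + 4)*(g^4 - 7*g^3 + 17*g^2 - 17*g + 6) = (g - 3)*(g + 4)*(g^3 - 4*g^2 + 5*g - 2) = (g - 3)*(g - 1)*(g + 4)*(g^2 - 3*g + 2) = (g - 3)*(g - 1)^2*(g + 4)*(g - 2)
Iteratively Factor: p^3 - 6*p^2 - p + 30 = (p - 5)*(p^2 - p - 6) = (p - 5)*(p + 2)*(p - 3)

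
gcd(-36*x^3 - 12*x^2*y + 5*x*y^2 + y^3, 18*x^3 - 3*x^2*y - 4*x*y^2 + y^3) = 6*x^2 + x*y - y^2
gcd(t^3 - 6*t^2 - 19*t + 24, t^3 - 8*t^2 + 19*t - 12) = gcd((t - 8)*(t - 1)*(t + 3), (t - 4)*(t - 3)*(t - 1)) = t - 1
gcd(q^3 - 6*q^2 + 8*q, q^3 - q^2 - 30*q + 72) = q - 4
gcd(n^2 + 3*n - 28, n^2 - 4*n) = n - 4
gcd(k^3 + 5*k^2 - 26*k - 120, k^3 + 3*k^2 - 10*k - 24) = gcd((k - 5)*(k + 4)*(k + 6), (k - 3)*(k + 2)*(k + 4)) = k + 4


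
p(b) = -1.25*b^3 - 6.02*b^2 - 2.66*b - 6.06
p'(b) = -3.75*b^2 - 12.04*b - 2.66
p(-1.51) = -11.47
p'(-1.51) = 6.97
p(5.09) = -340.41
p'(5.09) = -161.10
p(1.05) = -16.94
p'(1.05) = -19.44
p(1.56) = -29.61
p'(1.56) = -30.57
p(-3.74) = -14.92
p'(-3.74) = -10.08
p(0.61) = -10.21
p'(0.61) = -11.40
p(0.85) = -13.44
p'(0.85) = -15.60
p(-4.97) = 11.92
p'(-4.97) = -35.45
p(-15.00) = 2898.09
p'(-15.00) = -665.81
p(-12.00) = 1318.98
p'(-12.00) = -398.18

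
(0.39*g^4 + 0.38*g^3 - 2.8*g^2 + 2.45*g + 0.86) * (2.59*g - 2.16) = 1.0101*g^5 + 0.1418*g^4 - 8.0728*g^3 + 12.3935*g^2 - 3.0646*g - 1.8576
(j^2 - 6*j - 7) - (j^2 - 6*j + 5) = -12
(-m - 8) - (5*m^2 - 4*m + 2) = -5*m^2 + 3*m - 10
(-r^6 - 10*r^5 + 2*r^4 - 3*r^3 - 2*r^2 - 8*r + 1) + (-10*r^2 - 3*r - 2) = -r^6 - 10*r^5 + 2*r^4 - 3*r^3 - 12*r^2 - 11*r - 1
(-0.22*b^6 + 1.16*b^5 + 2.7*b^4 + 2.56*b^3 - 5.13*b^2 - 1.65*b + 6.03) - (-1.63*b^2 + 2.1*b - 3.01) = -0.22*b^6 + 1.16*b^5 + 2.7*b^4 + 2.56*b^3 - 3.5*b^2 - 3.75*b + 9.04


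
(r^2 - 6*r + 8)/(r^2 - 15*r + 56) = (r^2 - 6*r + 8)/(r^2 - 15*r + 56)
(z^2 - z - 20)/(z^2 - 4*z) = (z^2 - z - 20)/(z*(z - 4))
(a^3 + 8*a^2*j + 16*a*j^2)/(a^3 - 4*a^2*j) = (a^2 + 8*a*j + 16*j^2)/(a*(a - 4*j))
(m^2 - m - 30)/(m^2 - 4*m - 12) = (m + 5)/(m + 2)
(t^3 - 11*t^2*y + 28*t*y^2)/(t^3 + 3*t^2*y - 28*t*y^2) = (t - 7*y)/(t + 7*y)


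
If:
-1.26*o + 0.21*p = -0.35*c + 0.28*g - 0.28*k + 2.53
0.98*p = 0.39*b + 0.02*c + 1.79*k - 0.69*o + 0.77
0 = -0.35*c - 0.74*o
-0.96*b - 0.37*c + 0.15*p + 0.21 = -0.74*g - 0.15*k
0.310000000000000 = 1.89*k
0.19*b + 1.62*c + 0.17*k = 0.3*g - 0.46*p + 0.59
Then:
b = -8.26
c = -0.02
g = -10.59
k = 0.16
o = 0.01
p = -2.21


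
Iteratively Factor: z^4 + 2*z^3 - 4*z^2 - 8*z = (z + 2)*(z^3 - 4*z) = (z + 2)^2*(z^2 - 2*z) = (z - 2)*(z + 2)^2*(z)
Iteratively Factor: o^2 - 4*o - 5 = (o - 5)*(o + 1)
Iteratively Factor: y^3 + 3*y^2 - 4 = (y + 2)*(y^2 + y - 2) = (y - 1)*(y + 2)*(y + 2)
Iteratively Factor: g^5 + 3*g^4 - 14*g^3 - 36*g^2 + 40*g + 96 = (g - 2)*(g^4 + 5*g^3 - 4*g^2 - 44*g - 48) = (g - 2)*(g + 2)*(g^3 + 3*g^2 - 10*g - 24) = (g - 2)*(g + 2)^2*(g^2 + g - 12) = (g - 3)*(g - 2)*(g + 2)^2*(g + 4)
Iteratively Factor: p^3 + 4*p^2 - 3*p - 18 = (p + 3)*(p^2 + p - 6) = (p + 3)^2*(p - 2)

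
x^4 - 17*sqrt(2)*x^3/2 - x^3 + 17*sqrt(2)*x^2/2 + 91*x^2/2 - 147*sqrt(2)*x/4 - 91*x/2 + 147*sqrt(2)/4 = (x - 1)*(x - 7*sqrt(2)/2)^2*(x - 3*sqrt(2)/2)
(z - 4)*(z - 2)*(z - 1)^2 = z^4 - 8*z^3 + 21*z^2 - 22*z + 8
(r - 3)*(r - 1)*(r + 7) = r^3 + 3*r^2 - 25*r + 21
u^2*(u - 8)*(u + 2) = u^4 - 6*u^3 - 16*u^2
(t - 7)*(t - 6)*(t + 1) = t^3 - 12*t^2 + 29*t + 42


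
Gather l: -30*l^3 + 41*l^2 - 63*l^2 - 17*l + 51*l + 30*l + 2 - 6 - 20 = -30*l^3 - 22*l^2 + 64*l - 24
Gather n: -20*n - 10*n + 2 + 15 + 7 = 24 - 30*n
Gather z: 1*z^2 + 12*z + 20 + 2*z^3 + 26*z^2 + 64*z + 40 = 2*z^3 + 27*z^2 + 76*z + 60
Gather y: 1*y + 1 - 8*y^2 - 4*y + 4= -8*y^2 - 3*y + 5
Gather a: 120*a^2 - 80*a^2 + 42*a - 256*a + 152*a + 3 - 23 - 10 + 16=40*a^2 - 62*a - 14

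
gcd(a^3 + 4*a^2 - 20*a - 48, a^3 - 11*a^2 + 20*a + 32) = a - 4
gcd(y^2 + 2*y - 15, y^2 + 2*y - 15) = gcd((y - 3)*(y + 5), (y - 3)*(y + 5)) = y^2 + 2*y - 15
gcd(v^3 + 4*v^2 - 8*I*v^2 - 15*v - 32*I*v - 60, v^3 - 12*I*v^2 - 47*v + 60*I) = v^2 - 8*I*v - 15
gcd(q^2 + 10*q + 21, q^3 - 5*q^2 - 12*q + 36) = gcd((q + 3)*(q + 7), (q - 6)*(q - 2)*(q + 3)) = q + 3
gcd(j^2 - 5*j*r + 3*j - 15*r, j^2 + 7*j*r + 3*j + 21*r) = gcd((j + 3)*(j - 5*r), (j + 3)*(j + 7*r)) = j + 3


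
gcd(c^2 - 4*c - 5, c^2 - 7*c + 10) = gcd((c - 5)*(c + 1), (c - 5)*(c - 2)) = c - 5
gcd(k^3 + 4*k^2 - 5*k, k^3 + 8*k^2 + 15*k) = k^2 + 5*k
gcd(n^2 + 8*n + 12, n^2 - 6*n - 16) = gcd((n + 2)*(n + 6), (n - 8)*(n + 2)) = n + 2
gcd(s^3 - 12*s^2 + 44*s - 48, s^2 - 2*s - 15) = 1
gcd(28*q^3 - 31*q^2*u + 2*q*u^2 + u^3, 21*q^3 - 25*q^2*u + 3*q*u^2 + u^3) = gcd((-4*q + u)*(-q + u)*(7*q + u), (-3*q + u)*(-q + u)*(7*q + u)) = 7*q^2 - 6*q*u - u^2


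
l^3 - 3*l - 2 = (l - 2)*(l + 1)^2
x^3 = x^3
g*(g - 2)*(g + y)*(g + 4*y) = g^4 + 5*g^3*y - 2*g^3 + 4*g^2*y^2 - 10*g^2*y - 8*g*y^2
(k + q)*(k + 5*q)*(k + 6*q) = k^3 + 12*k^2*q + 41*k*q^2 + 30*q^3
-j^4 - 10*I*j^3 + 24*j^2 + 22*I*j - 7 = (j + I)*(j + 7*I)*(-I*j + 1)^2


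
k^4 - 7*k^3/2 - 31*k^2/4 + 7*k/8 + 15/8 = (k - 5)*(k - 1/2)*(k + 1/2)*(k + 3/2)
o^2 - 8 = (o - 2*sqrt(2))*(o + 2*sqrt(2))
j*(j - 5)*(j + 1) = j^3 - 4*j^2 - 5*j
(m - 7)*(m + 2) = m^2 - 5*m - 14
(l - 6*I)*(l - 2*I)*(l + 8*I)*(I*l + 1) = I*l^4 + l^3 + 52*I*l^2 + 148*l - 96*I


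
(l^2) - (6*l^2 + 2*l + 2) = -5*l^2 - 2*l - 2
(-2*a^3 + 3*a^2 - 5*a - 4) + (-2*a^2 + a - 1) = -2*a^3 + a^2 - 4*a - 5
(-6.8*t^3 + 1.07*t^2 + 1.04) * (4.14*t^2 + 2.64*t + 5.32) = -28.152*t^5 - 13.5222*t^4 - 33.3512*t^3 + 9.998*t^2 + 2.7456*t + 5.5328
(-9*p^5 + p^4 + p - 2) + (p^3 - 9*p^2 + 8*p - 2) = -9*p^5 + p^4 + p^3 - 9*p^2 + 9*p - 4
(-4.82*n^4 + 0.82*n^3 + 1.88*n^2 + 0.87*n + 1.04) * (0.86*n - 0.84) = -4.1452*n^5 + 4.754*n^4 + 0.928*n^3 - 0.831*n^2 + 0.1636*n - 0.8736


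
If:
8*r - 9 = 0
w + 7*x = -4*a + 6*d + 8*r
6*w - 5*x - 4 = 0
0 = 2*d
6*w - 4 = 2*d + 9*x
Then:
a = 25/12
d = 0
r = 9/8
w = 2/3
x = 0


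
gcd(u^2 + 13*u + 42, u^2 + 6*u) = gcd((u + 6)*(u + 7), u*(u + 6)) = u + 6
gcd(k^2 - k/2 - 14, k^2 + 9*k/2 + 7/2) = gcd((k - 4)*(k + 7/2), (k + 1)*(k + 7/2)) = k + 7/2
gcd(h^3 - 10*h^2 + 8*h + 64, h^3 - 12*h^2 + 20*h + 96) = h^2 - 6*h - 16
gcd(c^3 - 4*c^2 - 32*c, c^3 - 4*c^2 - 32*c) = c^3 - 4*c^2 - 32*c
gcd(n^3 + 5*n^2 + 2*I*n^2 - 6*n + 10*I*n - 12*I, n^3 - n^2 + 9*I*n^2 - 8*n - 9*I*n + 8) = n - 1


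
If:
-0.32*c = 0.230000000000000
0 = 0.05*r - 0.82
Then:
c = -0.72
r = 16.40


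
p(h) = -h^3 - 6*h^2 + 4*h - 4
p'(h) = -3*h^2 - 12*h + 4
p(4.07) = -154.53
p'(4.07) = -94.53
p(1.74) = -20.47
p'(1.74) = -25.96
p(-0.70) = -9.40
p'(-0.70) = 10.93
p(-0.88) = -11.48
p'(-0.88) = 12.24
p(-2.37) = -33.87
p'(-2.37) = 15.59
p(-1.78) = -24.49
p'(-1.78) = 15.85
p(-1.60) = -21.66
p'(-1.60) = 15.52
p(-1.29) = -17.00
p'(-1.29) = 14.49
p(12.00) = -2548.00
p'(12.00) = -572.00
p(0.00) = -4.00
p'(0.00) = 4.00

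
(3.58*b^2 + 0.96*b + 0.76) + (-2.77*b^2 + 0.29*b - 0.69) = 0.81*b^2 + 1.25*b + 0.0700000000000001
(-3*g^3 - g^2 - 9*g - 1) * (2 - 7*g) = 21*g^4 + g^3 + 61*g^2 - 11*g - 2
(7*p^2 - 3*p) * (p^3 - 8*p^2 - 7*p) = 7*p^5 - 59*p^4 - 25*p^3 + 21*p^2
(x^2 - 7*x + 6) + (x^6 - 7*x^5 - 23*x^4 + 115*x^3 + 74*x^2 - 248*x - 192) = x^6 - 7*x^5 - 23*x^4 + 115*x^3 + 75*x^2 - 255*x - 186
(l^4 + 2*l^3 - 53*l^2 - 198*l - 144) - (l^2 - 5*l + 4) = l^4 + 2*l^3 - 54*l^2 - 193*l - 148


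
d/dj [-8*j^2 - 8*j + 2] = -16*j - 8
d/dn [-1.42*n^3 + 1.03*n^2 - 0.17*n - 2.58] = -4.26*n^2 + 2.06*n - 0.17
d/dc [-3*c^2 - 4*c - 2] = -6*c - 4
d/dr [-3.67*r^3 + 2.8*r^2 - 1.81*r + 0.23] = -11.01*r^2 + 5.6*r - 1.81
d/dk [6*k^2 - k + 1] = 12*k - 1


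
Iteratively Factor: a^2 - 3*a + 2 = (a - 1)*(a - 2)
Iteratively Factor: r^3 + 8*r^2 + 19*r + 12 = (r + 3)*(r^2 + 5*r + 4) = (r + 3)*(r + 4)*(r + 1)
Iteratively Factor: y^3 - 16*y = (y - 4)*(y^2 + 4*y) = y*(y - 4)*(y + 4)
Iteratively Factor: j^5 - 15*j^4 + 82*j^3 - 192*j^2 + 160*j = (j - 4)*(j^4 - 11*j^3 + 38*j^2 - 40*j) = (j - 4)^2*(j^3 - 7*j^2 + 10*j) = j*(j - 4)^2*(j^2 - 7*j + 10) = j*(j - 5)*(j - 4)^2*(j - 2)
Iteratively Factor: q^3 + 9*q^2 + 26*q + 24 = (q + 2)*(q^2 + 7*q + 12) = (q + 2)*(q + 4)*(q + 3)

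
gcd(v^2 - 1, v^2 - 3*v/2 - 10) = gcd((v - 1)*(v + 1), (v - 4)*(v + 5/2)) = 1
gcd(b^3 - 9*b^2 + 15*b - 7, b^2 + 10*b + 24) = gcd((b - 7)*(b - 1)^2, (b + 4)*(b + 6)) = 1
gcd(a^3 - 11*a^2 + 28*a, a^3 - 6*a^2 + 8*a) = a^2 - 4*a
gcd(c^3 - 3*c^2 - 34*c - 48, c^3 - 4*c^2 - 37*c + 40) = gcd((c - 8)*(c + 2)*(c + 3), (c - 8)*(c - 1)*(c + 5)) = c - 8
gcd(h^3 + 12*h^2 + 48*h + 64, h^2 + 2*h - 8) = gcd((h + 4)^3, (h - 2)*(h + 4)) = h + 4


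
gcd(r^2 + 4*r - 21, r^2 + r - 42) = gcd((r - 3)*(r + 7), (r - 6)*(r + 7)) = r + 7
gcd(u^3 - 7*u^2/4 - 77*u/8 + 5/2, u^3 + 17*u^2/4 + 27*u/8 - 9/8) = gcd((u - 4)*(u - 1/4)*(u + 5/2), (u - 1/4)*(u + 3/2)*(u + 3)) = u - 1/4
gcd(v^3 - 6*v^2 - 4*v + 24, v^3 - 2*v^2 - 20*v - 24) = v^2 - 4*v - 12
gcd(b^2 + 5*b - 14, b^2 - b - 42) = 1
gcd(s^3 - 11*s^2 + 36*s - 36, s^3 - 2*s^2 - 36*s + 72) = s^2 - 8*s + 12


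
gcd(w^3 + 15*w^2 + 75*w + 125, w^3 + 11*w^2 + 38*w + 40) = w + 5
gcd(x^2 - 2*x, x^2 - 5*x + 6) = x - 2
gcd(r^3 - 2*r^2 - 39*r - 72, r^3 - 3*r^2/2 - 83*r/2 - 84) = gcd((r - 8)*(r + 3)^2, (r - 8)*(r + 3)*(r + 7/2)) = r^2 - 5*r - 24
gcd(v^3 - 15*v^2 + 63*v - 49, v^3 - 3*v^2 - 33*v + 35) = v^2 - 8*v + 7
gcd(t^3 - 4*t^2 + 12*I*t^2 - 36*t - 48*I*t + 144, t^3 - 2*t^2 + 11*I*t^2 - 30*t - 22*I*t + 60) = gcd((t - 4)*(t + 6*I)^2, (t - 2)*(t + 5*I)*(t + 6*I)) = t + 6*I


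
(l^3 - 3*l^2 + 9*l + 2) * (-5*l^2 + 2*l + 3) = -5*l^5 + 17*l^4 - 48*l^3 - l^2 + 31*l + 6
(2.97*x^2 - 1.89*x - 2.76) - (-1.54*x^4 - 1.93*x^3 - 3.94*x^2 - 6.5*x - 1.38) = 1.54*x^4 + 1.93*x^3 + 6.91*x^2 + 4.61*x - 1.38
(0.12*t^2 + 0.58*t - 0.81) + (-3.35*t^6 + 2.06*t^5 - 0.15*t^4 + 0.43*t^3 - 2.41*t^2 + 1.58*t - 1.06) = -3.35*t^6 + 2.06*t^5 - 0.15*t^4 + 0.43*t^3 - 2.29*t^2 + 2.16*t - 1.87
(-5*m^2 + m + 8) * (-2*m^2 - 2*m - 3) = 10*m^4 + 8*m^3 - 3*m^2 - 19*m - 24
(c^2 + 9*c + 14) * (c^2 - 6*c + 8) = c^4 + 3*c^3 - 32*c^2 - 12*c + 112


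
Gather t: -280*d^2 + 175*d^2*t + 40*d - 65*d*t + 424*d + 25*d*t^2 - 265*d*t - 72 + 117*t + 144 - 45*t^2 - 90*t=-280*d^2 + 464*d + t^2*(25*d - 45) + t*(175*d^2 - 330*d + 27) + 72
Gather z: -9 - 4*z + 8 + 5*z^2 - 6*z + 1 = 5*z^2 - 10*z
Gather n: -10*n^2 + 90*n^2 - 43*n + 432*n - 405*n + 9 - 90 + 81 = 80*n^2 - 16*n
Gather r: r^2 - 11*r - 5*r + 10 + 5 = r^2 - 16*r + 15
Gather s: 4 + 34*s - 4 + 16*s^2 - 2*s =16*s^2 + 32*s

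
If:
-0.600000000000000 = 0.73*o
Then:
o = -0.82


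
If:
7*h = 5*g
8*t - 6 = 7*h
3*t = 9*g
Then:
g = 6/19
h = 30/133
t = 18/19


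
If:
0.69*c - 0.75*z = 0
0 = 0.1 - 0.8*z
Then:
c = 0.14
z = 0.12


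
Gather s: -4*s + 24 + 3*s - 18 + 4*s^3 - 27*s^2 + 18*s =4*s^3 - 27*s^2 + 17*s + 6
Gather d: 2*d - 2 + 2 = 2*d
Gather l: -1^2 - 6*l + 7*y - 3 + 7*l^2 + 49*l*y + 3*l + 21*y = 7*l^2 + l*(49*y - 3) + 28*y - 4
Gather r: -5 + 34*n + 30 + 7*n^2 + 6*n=7*n^2 + 40*n + 25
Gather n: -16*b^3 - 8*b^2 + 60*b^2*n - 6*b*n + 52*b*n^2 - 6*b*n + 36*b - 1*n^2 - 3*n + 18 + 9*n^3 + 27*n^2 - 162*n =-16*b^3 - 8*b^2 + 36*b + 9*n^3 + n^2*(52*b + 26) + n*(60*b^2 - 12*b - 165) + 18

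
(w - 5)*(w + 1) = w^2 - 4*w - 5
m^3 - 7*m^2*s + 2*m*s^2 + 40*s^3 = (m - 5*s)*(m - 4*s)*(m + 2*s)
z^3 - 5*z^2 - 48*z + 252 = (z - 6)^2*(z + 7)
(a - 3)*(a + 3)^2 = a^3 + 3*a^2 - 9*a - 27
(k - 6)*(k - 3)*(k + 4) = k^3 - 5*k^2 - 18*k + 72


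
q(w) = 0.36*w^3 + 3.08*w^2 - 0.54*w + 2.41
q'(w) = 1.08*w^2 + 6.16*w - 0.54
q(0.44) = 2.80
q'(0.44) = 2.38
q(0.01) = 2.40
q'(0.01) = -0.48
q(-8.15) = 16.51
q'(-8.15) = 20.99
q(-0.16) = 2.57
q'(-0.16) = -1.50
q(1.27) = 7.43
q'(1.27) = 9.03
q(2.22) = 20.33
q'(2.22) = 18.46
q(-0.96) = 5.45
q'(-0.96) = -5.46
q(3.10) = 41.06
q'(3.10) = 28.93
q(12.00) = 1061.53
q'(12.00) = 228.90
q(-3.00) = 22.03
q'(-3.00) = -9.30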